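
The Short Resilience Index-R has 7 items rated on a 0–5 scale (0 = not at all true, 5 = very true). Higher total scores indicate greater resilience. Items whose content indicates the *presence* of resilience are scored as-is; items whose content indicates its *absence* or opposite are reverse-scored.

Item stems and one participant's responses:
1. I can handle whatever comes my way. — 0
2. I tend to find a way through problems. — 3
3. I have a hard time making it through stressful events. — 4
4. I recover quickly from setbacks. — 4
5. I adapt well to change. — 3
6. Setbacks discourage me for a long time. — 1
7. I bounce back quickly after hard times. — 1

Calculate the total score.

Items 3, 6 describe the absence/opposite of resilience → reverse-score.
on a 0–5 scale, reversed = 5 − raw.
  item 1: 0
  item 2: 3
  item 3: 5 − 4 = 1
  item 4: 4
  item 5: 3
  item 6: 5 − 1 = 4
  item 7: 1
Total = 0 + 3 + 1 + 4 + 3 + 4 + 1 = 16

16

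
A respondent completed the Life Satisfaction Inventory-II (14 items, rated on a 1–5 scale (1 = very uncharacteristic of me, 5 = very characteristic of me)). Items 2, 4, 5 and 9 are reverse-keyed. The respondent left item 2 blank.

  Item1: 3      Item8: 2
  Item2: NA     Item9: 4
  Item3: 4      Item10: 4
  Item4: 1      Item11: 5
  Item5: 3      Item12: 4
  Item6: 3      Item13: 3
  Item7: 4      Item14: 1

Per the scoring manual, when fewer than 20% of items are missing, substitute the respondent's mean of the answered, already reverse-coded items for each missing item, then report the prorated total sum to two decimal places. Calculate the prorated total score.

46.31

Reverse-coded (reversed = (1+5) − raw = 6 − raw):
  item 4: 6 − 1 = 5
  item 5: 6 − 3 = 3
  item 9: 6 − 4 = 2
Completed scored items (13 of 14): 3, 4, 5, 3, 3, 4, 2, 2, 4, 5, 4, 3, 1; sum = 43.
Person mean = 43 / 13 ≈ 3.3077
Prorated total = (43 / 13) × 14 = 46.31 (to 2 dp)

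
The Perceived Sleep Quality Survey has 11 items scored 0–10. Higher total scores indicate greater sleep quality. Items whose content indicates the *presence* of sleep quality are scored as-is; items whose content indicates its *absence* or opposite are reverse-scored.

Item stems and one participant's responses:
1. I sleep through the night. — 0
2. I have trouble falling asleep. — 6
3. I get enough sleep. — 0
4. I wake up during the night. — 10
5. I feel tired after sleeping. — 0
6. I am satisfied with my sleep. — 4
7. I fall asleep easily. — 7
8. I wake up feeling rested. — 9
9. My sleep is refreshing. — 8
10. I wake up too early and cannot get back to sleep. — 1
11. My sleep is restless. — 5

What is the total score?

Items 2, 4, 5, 10, 11 describe the absence/opposite of sleep quality → reverse-score.
on a 0–10 scale, reversed = 10 − raw.
  item 1: 0
  item 2: 10 − 6 = 4
  item 3: 0
  item 4: 10 − 10 = 0
  item 5: 10 − 0 = 10
  item 6: 4
  item 7: 7
  item 8: 9
  item 9: 8
  item 10: 10 − 1 = 9
  item 11: 10 − 5 = 5
Total = 0 + 4 + 0 + 0 + 10 + 4 + 7 + 9 + 8 + 9 + 5 = 56

56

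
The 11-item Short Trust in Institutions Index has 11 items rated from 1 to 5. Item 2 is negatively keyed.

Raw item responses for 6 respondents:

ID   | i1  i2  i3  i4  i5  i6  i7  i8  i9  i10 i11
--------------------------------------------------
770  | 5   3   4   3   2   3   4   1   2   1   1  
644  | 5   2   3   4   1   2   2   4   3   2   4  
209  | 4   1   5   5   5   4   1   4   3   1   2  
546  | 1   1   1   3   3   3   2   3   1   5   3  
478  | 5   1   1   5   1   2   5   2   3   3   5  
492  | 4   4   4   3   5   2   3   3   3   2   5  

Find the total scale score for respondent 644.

34

Respondent 644 raw: 5, 2, 3, 4, 1, 2, 2, 4, 3, 2, 4.
Reverse-coded (on a 1–5 scale, reversed = 6 − raw):
  item 1: 5
  item 2: 6 − 2 = 4
  item 3: 3
  item 4: 4
  item 5: 1
  item 6: 2
  item 7: 2
  item 8: 4
  item 9: 3
  item 10: 2
  item 11: 4
Sum = 5 + 4 + 3 + 4 + 1 + 2 + 2 + 4 + 3 + 2 + 4 = 34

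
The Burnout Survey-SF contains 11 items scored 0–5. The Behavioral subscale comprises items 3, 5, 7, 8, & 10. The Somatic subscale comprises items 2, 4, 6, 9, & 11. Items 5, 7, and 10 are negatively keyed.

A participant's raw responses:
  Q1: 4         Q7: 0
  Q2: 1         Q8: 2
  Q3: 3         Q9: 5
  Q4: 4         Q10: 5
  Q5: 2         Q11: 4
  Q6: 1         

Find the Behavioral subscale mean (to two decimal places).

Behavioral items: 3, 5, 7, 8, 10.
Of these, items 5, 7, and 10 are negatively keyed; reversed = (0+5) − raw = 5 − raw.
  item 3: 3
  item 5: 5 − 2 = 3
  item 7: 5 − 0 = 5
  item 8: 2
  item 10: 5 − 5 = 0
Sum = 3 + 3 + 5 + 2 + 0 = 13
Mean = 13 / 5 = 2.60

2.60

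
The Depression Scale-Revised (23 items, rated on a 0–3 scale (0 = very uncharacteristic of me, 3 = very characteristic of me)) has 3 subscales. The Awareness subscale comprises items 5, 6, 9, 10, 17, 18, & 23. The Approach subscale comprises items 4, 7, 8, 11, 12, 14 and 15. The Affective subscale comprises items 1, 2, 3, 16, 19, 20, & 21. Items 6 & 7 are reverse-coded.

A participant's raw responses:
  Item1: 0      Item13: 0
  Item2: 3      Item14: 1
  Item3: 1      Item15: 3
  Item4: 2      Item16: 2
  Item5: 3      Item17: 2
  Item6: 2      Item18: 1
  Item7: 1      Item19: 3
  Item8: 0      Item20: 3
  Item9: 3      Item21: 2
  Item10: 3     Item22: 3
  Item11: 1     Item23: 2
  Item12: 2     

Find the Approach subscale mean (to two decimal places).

1.57

Approach items: 4, 7, 8, 11, 12, 14, 15.
Of these, item 7 is reverse-coded; reverse-coded value = 3 − response.
  item 4: 2
  item 7: 3 − 1 = 2
  item 8: 0
  item 11: 1
  item 12: 2
  item 14: 1
  item 15: 3
Sum = 2 + 2 + 0 + 1 + 2 + 1 + 3 = 11
Mean = 11 / 7 = 1.57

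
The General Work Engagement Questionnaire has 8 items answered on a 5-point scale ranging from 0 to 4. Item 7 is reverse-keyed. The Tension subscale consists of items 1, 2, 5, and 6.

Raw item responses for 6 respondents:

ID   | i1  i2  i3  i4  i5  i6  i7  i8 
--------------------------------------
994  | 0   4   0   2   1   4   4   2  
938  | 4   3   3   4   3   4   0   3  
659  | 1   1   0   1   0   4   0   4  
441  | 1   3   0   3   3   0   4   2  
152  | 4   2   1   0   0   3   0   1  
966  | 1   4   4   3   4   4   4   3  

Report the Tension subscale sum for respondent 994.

Respondent 994 raw: 0, 4, 0, 2, 1, 4, 4, 2.
Tension items: 1, 2, 5, 6.
Reverse-coded (reverse-coded value = 4 − response):
  item 1: 0
  item 2: 4
  item 5: 1
  item 6: 4
Sum = 0 + 4 + 1 + 4 = 9

9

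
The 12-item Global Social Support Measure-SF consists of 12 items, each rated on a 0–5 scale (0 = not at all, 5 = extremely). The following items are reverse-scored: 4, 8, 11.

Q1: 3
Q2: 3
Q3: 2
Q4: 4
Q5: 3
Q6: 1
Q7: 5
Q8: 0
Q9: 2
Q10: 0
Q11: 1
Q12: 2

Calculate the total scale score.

Apply reverse scoring (reversed = (0+5) − raw = 5 − raw):
  item 4: 5 − 4 = 1
  item 8: 5 − 0 = 5
  item 11: 5 − 1 = 4
Scored responses: 3, 3, 2, 1, 3, 1, 5, 5, 2, 0, 4, 2
Total = 3 + 3 + 2 + 1 + 3 + 1 + 5 + 5 + 2 + 0 + 4 + 2 = 31

31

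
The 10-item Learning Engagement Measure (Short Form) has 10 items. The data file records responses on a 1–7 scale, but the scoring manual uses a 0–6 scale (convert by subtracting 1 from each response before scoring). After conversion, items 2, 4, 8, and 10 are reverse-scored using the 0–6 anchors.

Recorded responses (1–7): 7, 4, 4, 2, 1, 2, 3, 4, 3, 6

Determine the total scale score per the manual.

26

Convert to 0–6: 6, 3, 3, 1, 0, 1, 2, 3, 2, 5
Reverse-coded (reverse-coded value = 6 − response):
  item 2: 6 − 3 = 3
  item 4: 6 − 1 = 5
  item 8: 6 − 3 = 3
  item 10: 6 − 5 = 1
Scored: 6, 3, 3, 5, 0, 1, 2, 3, 2, 1
Total = 26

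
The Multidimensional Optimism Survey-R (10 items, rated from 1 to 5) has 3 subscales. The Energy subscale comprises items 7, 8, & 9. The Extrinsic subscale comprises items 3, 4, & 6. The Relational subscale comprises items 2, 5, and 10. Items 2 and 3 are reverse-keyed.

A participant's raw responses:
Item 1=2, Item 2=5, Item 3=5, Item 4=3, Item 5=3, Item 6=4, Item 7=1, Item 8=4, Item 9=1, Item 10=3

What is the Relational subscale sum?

7

Relational items: 2, 5, 10.
Of these, item 2 is reverse-keyed; reversed = (1+5) − raw = 6 − raw.
  item 2: 6 − 5 = 1
  item 5: 3
  item 10: 3
Sum = 1 + 3 + 3 = 7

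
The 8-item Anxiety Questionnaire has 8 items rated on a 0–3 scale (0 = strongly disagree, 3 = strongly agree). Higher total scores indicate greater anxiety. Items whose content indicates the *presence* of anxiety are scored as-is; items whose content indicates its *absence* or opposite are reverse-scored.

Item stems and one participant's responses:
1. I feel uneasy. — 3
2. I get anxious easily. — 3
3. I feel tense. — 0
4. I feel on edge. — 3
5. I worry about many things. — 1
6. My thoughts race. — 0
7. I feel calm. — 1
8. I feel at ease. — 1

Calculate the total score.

14

Items 7, 8 describe the absence/opposite of anxiety → reverse-score.
on a 0–3 scale, reversed = 3 − raw.
  item 1: 3
  item 2: 3
  item 3: 0
  item 4: 3
  item 5: 1
  item 6: 0
  item 7: 3 − 1 = 2
  item 8: 3 − 1 = 2
Total = 3 + 3 + 0 + 3 + 1 + 0 + 2 + 2 = 14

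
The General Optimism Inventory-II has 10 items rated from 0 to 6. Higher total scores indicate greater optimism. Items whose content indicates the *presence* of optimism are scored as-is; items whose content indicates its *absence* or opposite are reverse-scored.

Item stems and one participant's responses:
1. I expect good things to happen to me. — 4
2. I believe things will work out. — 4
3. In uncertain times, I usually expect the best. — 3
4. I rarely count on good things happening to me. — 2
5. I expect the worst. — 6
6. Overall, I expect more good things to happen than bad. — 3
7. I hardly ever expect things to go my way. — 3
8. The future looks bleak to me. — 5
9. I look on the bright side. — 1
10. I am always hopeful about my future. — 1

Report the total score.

24

Items 4, 5, 7, 8 describe the absence/opposite of optimism → reverse-score.
reversed = (0+6) − raw = 6 − raw.
  item 1: 4
  item 2: 4
  item 3: 3
  item 4: 6 − 2 = 4
  item 5: 6 − 6 = 0
  item 6: 3
  item 7: 6 − 3 = 3
  item 8: 6 − 5 = 1
  item 9: 1
  item 10: 1
Total = 4 + 4 + 3 + 4 + 0 + 3 + 3 + 1 + 1 + 1 = 24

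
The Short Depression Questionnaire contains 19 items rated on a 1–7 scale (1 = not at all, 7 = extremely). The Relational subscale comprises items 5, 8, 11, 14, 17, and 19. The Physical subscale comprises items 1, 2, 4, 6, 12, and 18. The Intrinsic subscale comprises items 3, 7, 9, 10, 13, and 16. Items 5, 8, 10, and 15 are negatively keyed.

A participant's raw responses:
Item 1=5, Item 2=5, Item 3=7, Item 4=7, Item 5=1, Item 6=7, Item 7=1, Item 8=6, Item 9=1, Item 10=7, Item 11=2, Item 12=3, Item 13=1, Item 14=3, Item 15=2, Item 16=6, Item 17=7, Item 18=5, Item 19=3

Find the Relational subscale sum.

24

Relational items: 5, 8, 11, 14, 17, 19.
Of these, items 5 & 8 are negatively keyed; reversed = (1+7) − raw = 8 − raw.
  item 5: 8 − 1 = 7
  item 8: 8 − 6 = 2
  item 11: 2
  item 14: 3
  item 17: 7
  item 19: 3
Sum = 7 + 2 + 2 + 3 + 7 + 3 = 24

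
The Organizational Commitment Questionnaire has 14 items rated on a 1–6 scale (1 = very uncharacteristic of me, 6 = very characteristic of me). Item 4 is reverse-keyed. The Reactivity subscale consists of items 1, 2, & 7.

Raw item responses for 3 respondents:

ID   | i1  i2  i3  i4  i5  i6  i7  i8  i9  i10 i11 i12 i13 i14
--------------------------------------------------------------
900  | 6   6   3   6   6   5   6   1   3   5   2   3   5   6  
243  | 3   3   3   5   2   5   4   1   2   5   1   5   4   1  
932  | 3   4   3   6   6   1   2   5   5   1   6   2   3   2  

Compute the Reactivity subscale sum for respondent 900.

18

Respondent 900 raw: 6, 6, 3, 6, 6, 5, 6, 1, 3, 5, 2, 3, 5, 6.
Reactivity items: 1, 2, 7.
Reverse-coded (on a 1–6 scale, reversed = 7 − raw):
  item 1: 6
  item 2: 6
  item 7: 6
Sum = 6 + 6 + 6 = 18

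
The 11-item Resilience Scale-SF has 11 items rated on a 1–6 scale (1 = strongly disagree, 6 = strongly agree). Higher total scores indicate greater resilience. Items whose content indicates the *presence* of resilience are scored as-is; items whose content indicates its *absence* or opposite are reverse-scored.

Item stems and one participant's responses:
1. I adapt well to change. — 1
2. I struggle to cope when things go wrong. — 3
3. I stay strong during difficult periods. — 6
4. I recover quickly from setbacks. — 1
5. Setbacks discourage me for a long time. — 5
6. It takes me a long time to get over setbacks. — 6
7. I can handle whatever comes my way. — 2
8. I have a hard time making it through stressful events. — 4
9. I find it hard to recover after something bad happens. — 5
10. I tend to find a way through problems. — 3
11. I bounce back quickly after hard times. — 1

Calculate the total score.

Items 2, 5, 6, 8, 9 describe the absence/opposite of resilience → reverse-score.
reverse-coded value = 7 − response.
  item 1: 1
  item 2: 7 − 3 = 4
  item 3: 6
  item 4: 1
  item 5: 7 − 5 = 2
  item 6: 7 − 6 = 1
  item 7: 2
  item 8: 7 − 4 = 3
  item 9: 7 − 5 = 2
  item 10: 3
  item 11: 1
Total = 1 + 4 + 6 + 1 + 2 + 1 + 2 + 3 + 2 + 3 + 1 = 26

26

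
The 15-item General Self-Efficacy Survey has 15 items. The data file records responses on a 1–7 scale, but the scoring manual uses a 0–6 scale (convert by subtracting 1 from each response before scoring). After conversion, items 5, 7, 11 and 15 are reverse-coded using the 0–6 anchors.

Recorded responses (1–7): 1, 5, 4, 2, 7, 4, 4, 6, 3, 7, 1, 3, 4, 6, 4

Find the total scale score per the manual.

46

Convert to 0–6: 0, 4, 3, 1, 6, 3, 3, 5, 2, 6, 0, 2, 3, 5, 3
Reverse-coded (reversed = (0+6) − raw = 6 − raw):
  item 5: 6 − 6 = 0
  item 7: 6 − 3 = 3
  item 11: 6 − 0 = 6
  item 15: 6 − 3 = 3
Scored: 0, 4, 3, 1, 0, 3, 3, 5, 2, 6, 6, 2, 3, 5, 3
Total = 46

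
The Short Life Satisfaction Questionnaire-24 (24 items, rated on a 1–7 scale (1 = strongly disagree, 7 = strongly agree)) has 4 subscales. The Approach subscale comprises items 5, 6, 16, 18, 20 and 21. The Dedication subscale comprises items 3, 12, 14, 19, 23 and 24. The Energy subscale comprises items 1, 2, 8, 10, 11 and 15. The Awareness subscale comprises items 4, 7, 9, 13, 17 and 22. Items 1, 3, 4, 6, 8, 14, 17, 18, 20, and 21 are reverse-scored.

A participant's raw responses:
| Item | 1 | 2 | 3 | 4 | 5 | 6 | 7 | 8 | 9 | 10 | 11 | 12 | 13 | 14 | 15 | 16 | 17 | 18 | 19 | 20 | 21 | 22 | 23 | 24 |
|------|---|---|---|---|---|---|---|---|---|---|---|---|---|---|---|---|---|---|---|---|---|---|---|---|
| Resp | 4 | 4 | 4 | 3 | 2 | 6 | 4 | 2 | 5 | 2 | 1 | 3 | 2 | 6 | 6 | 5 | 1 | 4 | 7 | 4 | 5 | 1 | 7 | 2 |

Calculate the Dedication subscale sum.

25

Dedication items: 3, 12, 14, 19, 23, 24.
Of these, items 3 & 14 are reverse-scored; reversed = (1+7) − raw = 8 − raw.
  item 3: 8 − 4 = 4
  item 12: 3
  item 14: 8 − 6 = 2
  item 19: 7
  item 23: 7
  item 24: 2
Sum = 4 + 3 + 2 + 7 + 7 + 2 = 25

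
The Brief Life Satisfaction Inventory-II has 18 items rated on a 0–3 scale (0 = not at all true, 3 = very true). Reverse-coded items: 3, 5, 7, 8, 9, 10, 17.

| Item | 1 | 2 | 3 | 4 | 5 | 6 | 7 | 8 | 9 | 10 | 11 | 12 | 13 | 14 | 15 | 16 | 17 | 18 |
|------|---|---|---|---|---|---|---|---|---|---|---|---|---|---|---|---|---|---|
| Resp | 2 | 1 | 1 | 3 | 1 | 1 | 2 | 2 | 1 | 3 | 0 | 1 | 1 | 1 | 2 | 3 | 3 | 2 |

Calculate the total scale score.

25

Apply reverse scoring (on a 0–3 scale, reversed = 3 − raw):
  item 3: 3 − 1 = 2
  item 5: 3 − 1 = 2
  item 7: 3 − 2 = 1
  item 8: 3 − 2 = 1
  item 9: 3 − 1 = 2
  item 10: 3 − 3 = 0
  item 17: 3 − 3 = 0
Scored responses: 2, 1, 2, 3, 2, 1, 1, 1, 2, 0, 0, 1, 1, 1, 2, 3, 0, 2
Total = 2 + 1 + 2 + 3 + 2 + 1 + 1 + 1 + 2 + 0 + 0 + 1 + 1 + 1 + 2 + 3 + 0 + 2 = 25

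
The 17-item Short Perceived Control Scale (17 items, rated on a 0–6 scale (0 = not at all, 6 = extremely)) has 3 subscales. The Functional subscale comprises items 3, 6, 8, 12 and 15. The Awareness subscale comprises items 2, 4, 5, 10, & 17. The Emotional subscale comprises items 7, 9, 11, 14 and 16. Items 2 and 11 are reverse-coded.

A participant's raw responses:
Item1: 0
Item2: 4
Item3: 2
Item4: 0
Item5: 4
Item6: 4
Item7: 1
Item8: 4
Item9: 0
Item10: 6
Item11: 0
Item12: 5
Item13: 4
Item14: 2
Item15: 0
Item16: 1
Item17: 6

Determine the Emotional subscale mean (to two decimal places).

2.00

Emotional items: 7, 9, 11, 14, 16.
Of these, item 11 is reverse-coded; reverse-coded value = 6 − response.
  item 7: 1
  item 9: 0
  item 11: 6 − 0 = 6
  item 14: 2
  item 16: 1
Sum = 1 + 0 + 6 + 2 + 1 = 10
Mean = 10 / 5 = 2.00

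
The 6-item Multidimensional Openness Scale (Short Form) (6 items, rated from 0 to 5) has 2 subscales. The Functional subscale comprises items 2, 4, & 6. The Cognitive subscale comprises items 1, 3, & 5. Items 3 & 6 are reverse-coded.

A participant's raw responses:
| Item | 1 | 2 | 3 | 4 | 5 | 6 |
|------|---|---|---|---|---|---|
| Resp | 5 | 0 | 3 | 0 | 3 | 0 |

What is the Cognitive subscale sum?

Cognitive items: 1, 3, 5.
Of these, item 3 is reverse-coded; reversed = (0+5) − raw = 5 − raw.
  item 1: 5
  item 3: 5 − 3 = 2
  item 5: 3
Sum = 5 + 2 + 3 = 10

10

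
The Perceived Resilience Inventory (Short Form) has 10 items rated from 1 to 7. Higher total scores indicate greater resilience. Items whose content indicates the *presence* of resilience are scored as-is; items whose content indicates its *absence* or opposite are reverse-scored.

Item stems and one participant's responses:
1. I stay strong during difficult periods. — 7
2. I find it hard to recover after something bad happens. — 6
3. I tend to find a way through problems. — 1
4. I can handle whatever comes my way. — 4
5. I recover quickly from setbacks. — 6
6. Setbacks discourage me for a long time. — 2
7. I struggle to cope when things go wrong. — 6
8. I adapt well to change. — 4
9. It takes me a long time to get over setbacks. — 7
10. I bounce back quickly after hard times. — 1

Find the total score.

Items 2, 6, 7, 9 describe the absence/opposite of resilience → reverse-score.
reverse-coded value = 8 − response.
  item 1: 7
  item 2: 8 − 6 = 2
  item 3: 1
  item 4: 4
  item 5: 6
  item 6: 8 − 2 = 6
  item 7: 8 − 6 = 2
  item 8: 4
  item 9: 8 − 7 = 1
  item 10: 1
Total = 7 + 2 + 1 + 4 + 6 + 6 + 2 + 4 + 1 + 1 = 34

34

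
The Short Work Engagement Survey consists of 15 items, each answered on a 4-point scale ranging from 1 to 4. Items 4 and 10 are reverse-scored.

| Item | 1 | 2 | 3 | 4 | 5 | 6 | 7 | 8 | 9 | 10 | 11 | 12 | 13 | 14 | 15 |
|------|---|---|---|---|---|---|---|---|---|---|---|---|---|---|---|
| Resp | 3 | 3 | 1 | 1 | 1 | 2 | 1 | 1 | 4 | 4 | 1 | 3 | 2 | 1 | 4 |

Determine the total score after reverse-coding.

32

Raw sum = 32. Reverse-scored items: 4, 10; their raw sum = 5.
Each reversal replaces raw with 5 − raw, changing the total by 5 − 2·raw per item.
Total = 32 + 2·5 − 2·5 = 32 + 10 − 10 = 32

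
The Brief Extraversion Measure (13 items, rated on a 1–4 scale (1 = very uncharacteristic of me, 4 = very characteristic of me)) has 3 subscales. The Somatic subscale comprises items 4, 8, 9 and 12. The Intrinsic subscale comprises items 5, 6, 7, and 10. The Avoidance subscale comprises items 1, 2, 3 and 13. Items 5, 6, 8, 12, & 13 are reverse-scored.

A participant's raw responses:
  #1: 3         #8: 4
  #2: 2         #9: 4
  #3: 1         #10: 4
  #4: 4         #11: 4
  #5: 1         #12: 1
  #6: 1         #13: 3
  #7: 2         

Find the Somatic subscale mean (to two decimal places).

3.25

Somatic items: 4, 8, 9, 12.
Of these, items 8 & 12 are reverse-scored; reverse-coded value = 5 − response.
  item 4: 4
  item 8: 5 − 4 = 1
  item 9: 4
  item 12: 5 − 1 = 4
Sum = 4 + 1 + 4 + 4 = 13
Mean = 13 / 4 = 3.25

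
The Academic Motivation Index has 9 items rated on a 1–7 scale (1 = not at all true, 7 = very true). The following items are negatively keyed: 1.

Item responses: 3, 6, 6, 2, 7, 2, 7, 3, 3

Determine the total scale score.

41

Apply reverse scoring (on a 1–7 scale, reversed = 8 − raw):
  item 1: 8 − 3 = 5
Scored items: 5, 6, 6, 2, 7, 2, 7, 3, 3
Total = 5 + 6 + 6 + 2 + 7 + 2 + 7 + 3 + 3 = 41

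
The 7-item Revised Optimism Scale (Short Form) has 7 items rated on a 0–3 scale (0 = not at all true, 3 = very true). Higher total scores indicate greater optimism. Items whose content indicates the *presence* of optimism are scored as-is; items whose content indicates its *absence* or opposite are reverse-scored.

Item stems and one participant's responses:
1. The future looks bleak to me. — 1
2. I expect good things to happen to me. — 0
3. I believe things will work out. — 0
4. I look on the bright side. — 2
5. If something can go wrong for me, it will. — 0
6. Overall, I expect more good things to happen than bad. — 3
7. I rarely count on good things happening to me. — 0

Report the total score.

Items 1, 5, 7 describe the absence/opposite of optimism → reverse-score.
reversed = (0+3) − raw = 3 − raw.
  item 1: 3 − 1 = 2
  item 2: 0
  item 3: 0
  item 4: 2
  item 5: 3 − 0 = 3
  item 6: 3
  item 7: 3 − 0 = 3
Total = 2 + 0 + 0 + 2 + 3 + 3 + 3 = 13

13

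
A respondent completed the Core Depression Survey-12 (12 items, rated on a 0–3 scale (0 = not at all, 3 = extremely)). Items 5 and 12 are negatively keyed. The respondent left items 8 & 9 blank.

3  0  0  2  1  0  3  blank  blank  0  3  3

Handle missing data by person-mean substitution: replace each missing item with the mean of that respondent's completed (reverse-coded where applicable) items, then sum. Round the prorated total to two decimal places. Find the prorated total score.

15.60

Reverse-coded (reverse-coded value = 3 − response):
  item 5: 3 − 1 = 2
  item 12: 3 − 3 = 0
Completed scored items (10 of 12): 3, 0, 0, 2, 2, 0, 3, 0, 3, 0; sum = 13.
Person mean = 13 / 10 ≈ 1.3000
Prorated total = (13 / 10) × 12 = 15.60 (to 2 dp)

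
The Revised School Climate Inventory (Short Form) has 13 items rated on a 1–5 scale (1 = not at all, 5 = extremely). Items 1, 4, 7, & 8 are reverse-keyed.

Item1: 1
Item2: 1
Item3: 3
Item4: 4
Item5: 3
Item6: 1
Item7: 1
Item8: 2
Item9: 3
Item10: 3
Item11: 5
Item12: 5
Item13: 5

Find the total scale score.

Apply reverse scoring (reverse-coded value = 6 − response):
  item 1: 6 − 1 = 5
  item 4: 6 − 4 = 2
  item 7: 6 − 1 = 5
  item 8: 6 − 2 = 4
Scored responses: 5, 1, 3, 2, 3, 1, 5, 4, 3, 3, 5, 5, 5
Total = 5 + 1 + 3 + 2 + 3 + 1 + 5 + 4 + 3 + 3 + 5 + 5 + 5 = 45

45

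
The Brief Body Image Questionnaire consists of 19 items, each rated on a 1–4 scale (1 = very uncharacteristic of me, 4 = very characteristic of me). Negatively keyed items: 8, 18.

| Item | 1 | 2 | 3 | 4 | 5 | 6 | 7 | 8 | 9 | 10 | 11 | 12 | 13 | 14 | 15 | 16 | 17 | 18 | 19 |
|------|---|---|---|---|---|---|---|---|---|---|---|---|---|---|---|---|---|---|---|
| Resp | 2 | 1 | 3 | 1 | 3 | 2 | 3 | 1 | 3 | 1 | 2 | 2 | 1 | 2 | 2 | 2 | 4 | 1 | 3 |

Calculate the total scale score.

Raw sum = 39. Negatively keyed items: 8, 18; their raw sum = 2.
Each reversal replaces raw with 5 − raw, changing the total by 5 − 2·raw per item.
Total = 39 + 2·5 − 2·2 = 39 + 10 − 4 = 45

45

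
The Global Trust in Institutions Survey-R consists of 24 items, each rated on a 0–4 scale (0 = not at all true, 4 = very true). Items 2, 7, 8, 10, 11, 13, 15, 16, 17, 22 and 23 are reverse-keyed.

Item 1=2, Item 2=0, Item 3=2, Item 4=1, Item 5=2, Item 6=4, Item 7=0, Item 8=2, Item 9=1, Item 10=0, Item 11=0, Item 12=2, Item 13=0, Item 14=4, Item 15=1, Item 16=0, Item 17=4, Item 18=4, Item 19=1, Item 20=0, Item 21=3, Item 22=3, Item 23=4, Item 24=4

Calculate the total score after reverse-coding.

Apply reverse scoring (reverse-coded value = 4 − response):
  item 2: 4 − 0 = 4
  item 7: 4 − 0 = 4
  item 8: 4 − 2 = 2
  item 10: 4 − 0 = 4
  item 11: 4 − 0 = 4
  item 13: 4 − 0 = 4
  item 15: 4 − 1 = 3
  item 16: 4 − 0 = 4
  item 17: 4 − 4 = 0
  item 22: 4 − 3 = 1
  item 23: 4 − 4 = 0
After reverse-coding: 2, 4, 2, 1, 2, 4, 4, 2, 1, 4, 4, 2, 4, 4, 3, 4, 0, 4, 1, 0, 3, 1, 0, 4
Total = 2 + 4 + 2 + 1 + 2 + 4 + 4 + 2 + 1 + 4 + 4 + 2 + 4 + 4 + 3 + 4 + 0 + 4 + 1 + 0 + 3 + 1 + 0 + 4 = 60

60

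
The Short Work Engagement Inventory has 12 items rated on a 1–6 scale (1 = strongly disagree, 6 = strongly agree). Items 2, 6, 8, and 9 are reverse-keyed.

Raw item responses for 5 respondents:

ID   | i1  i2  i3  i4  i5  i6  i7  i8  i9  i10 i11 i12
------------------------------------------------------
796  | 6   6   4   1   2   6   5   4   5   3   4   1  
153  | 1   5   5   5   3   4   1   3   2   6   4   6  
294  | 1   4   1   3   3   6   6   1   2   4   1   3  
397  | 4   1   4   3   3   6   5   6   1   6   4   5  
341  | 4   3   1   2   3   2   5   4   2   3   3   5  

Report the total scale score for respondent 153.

45

Respondent 153 raw: 1, 5, 5, 5, 3, 4, 1, 3, 2, 6, 4, 6.
Reverse-coded (on a 1–6 scale, reversed = 7 − raw):
  item 1: 1
  item 2: 7 − 5 = 2
  item 3: 5
  item 4: 5
  item 5: 3
  item 6: 7 − 4 = 3
  item 7: 1
  item 8: 7 − 3 = 4
  item 9: 7 − 2 = 5
  item 10: 6
  item 11: 4
  item 12: 6
Sum = 1 + 2 + 5 + 5 + 3 + 3 + 1 + 4 + 5 + 6 + 4 + 6 = 45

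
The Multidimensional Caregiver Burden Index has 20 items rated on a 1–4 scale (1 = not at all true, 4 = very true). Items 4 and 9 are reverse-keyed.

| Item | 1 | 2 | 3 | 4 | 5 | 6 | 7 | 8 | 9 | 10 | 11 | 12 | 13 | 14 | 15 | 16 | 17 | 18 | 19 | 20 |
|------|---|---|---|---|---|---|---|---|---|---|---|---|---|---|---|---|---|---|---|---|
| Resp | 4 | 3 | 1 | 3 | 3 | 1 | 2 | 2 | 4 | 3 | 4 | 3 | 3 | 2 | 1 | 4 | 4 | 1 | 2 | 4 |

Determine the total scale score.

50

Reversing items 4 and 9 with 5 − raw:
Total = 4 + 3 + 1 + (5−3) + 3 + 1 + 2 + 2 + (5−4) + 3 + 4 + 3 + 3 + 2 + 1 + 4 + 4 + 1 + 2 + 4
      = 4 + 3 + 1 + 2 + 3 + 1 + 2 + 2 + 1 + 3 + 4 + 3 + 3 + 2 + 1 + 4 + 4 + 1 + 2 + 4 = 50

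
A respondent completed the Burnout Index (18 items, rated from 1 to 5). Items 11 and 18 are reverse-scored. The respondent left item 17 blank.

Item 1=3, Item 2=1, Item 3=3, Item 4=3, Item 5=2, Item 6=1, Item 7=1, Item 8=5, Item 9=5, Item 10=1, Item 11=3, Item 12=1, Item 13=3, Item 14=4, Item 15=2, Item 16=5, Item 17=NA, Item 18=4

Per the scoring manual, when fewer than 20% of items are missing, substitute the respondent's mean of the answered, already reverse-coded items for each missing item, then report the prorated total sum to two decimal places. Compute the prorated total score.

Reverse-coded (on a 1–5 scale, reversed = 6 − raw):
  item 11: 6 − 3 = 3
  item 18: 6 − 4 = 2
Completed scored items (17 of 18): 3, 1, 3, 3, 2, 1, 1, 5, 5, 1, 3, 1, 3, 4, 2, 5, 2; sum = 45.
Person mean = 45 / 17 ≈ 2.6471
Prorated total = (45 / 17) × 18 = 47.65 (to 2 dp)

47.65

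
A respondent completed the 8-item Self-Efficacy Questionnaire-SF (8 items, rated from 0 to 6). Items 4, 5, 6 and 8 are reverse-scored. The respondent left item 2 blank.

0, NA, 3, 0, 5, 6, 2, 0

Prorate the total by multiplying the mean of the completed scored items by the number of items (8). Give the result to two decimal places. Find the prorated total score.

20.57

Reverse-coded (on a 0–6 scale, reversed = 6 − raw):
  item 4: 6 − 0 = 6
  item 5: 6 − 5 = 1
  item 6: 6 − 6 = 0
  item 8: 6 − 0 = 6
Completed scored items (7 of 8): 0, 3, 6, 1, 0, 2, 6; sum = 18.
Person mean = 18 / 7 ≈ 2.5714
Prorated total = (18 / 7) × 8 = 20.57 (to 2 dp)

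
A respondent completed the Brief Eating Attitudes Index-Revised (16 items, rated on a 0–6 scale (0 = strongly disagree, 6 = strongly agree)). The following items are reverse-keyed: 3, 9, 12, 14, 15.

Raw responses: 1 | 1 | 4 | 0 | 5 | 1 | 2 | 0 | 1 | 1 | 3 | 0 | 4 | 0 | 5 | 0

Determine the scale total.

38

Apply reverse scoring (reverse-coded value = 6 − response):
  item 3: 6 − 4 = 2
  item 9: 6 − 1 = 5
  item 12: 6 − 0 = 6
  item 14: 6 − 0 = 6
  item 15: 6 − 5 = 1
Scored items: 1, 1, 2, 0, 5, 1, 2, 0, 5, 1, 3, 6, 4, 6, 1, 0
Total = 1 + 1 + 2 + 0 + 5 + 1 + 2 + 0 + 5 + 1 + 3 + 6 + 4 + 6 + 1 + 0 = 38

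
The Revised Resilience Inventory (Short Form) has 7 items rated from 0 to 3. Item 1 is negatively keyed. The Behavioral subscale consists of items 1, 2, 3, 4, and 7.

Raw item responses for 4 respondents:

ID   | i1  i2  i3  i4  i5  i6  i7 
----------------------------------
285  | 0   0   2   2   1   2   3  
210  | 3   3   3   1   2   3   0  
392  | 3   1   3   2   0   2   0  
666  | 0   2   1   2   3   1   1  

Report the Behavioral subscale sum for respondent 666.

9

Respondent 666 raw: 0, 2, 1, 2, 3, 1, 1.
Behavioral items: 1, 2, 3, 4, 7.
Reverse-coded (reverse-coded value = 3 − response):
  item 1: 3 − 0 = 3
  item 2: 2
  item 3: 1
  item 4: 2
  item 7: 1
Sum = 3 + 2 + 1 + 2 + 1 = 9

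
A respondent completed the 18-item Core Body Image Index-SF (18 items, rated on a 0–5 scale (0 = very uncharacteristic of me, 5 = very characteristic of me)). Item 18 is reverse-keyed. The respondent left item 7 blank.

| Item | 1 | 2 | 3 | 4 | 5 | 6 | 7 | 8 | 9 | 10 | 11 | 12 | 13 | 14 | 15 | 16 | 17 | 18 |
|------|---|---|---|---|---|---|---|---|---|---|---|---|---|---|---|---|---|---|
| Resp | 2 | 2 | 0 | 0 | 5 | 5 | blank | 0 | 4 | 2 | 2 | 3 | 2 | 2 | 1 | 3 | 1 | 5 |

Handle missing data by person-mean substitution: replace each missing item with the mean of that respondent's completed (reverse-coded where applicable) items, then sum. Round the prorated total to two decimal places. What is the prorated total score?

Reverse-coded (on a 0–5 scale, reversed = 5 − raw):
  item 18: 5 − 5 = 0
Completed scored items (17 of 18): 2, 2, 0, 0, 5, 5, 0, 4, 2, 2, 3, 2, 2, 1, 3, 1, 0; sum = 34.
Person mean = 34 / 17 ≈ 2.0000
Prorated total = (34 / 17) × 18 = 36.00 (to 2 dp)

36.00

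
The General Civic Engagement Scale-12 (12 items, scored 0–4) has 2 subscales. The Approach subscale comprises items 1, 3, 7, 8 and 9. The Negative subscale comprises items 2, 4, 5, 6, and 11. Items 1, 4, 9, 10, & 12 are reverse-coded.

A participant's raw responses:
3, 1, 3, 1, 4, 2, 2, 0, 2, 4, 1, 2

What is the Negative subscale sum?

Negative items: 2, 4, 5, 6, 11.
Of these, item 4 is reverse-coded; reversed = (0+4) − raw = 4 − raw.
  item 2: 1
  item 4: 4 − 1 = 3
  item 5: 4
  item 6: 2
  item 11: 1
Sum = 1 + 3 + 4 + 2 + 1 = 11

11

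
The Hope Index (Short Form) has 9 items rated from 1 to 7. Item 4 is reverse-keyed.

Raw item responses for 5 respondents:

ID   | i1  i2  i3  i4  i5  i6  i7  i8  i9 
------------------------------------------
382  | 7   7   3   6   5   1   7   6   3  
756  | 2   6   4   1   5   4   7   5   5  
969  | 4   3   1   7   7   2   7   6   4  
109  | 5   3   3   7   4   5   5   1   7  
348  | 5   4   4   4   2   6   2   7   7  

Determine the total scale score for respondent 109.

Respondent 109 raw: 5, 3, 3, 7, 4, 5, 5, 1, 7.
Reverse-coded (reversed = (1+7) − raw = 8 − raw):
  item 1: 5
  item 2: 3
  item 3: 3
  item 4: 8 − 7 = 1
  item 5: 4
  item 6: 5
  item 7: 5
  item 8: 1
  item 9: 7
Sum = 5 + 3 + 3 + 1 + 4 + 5 + 5 + 1 + 7 = 34

34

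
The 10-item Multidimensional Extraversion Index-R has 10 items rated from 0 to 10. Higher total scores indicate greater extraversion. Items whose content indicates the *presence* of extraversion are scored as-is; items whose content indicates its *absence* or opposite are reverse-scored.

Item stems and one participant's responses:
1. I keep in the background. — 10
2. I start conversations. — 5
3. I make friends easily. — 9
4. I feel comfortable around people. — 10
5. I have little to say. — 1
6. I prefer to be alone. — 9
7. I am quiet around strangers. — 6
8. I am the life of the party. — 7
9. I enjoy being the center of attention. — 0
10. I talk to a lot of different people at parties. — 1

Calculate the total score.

46

Items 1, 5, 6, 7 describe the absence/opposite of extraversion → reverse-score.
on a 0–10 scale, reversed = 10 − raw.
  item 1: 10 − 10 = 0
  item 2: 5
  item 3: 9
  item 4: 10
  item 5: 10 − 1 = 9
  item 6: 10 − 9 = 1
  item 7: 10 − 6 = 4
  item 8: 7
  item 9: 0
  item 10: 1
Total = 0 + 5 + 9 + 10 + 9 + 1 + 4 + 7 + 0 + 1 = 46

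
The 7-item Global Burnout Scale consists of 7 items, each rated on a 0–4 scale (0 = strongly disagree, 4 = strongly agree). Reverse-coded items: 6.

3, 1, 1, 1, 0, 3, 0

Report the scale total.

7

Reverse-coded items (reversed = (0+4) − raw = 4 − raw):
  item 6: 4 − 3 = 1
Scored items: 3, 1, 1, 1, 0, 1, 0
Total = 3 + 1 + 1 + 1 + 0 + 1 + 0 = 7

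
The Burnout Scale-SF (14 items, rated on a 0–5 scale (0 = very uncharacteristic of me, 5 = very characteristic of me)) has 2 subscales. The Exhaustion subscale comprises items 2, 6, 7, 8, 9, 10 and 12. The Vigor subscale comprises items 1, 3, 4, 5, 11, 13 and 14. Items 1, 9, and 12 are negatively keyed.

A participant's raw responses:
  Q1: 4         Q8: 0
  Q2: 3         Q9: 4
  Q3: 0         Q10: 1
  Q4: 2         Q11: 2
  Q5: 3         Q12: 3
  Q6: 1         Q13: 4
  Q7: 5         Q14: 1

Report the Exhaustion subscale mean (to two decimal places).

1.86

Exhaustion items: 2, 6, 7, 8, 9, 10, 12.
Of these, items 9 & 12 are negatively keyed; reverse-coded value = 5 − response.
  item 2: 3
  item 6: 1
  item 7: 5
  item 8: 0
  item 9: 5 − 4 = 1
  item 10: 1
  item 12: 5 − 3 = 2
Sum = 3 + 1 + 5 + 0 + 1 + 1 + 2 = 13
Mean = 13 / 7 = 1.86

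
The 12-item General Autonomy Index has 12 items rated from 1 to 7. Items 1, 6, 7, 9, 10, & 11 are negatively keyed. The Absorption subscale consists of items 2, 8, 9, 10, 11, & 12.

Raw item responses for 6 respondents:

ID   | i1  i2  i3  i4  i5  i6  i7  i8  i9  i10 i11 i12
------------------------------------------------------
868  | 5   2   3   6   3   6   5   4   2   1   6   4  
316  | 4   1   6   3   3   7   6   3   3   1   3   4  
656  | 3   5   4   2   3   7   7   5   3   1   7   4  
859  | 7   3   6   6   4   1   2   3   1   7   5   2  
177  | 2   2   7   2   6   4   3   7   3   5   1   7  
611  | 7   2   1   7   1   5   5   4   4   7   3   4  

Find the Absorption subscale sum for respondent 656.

27

Respondent 656 raw: 3, 5, 4, 2, 3, 7, 7, 5, 3, 1, 7, 4.
Absorption items: 2, 8, 9, 10, 11, 12.
Reverse-coded (reverse-coded value = 8 − response):
  item 2: 5
  item 8: 5
  item 9: 8 − 3 = 5
  item 10: 8 − 1 = 7
  item 11: 8 − 7 = 1
  item 12: 4
Sum = 5 + 5 + 5 + 7 + 1 + 4 = 27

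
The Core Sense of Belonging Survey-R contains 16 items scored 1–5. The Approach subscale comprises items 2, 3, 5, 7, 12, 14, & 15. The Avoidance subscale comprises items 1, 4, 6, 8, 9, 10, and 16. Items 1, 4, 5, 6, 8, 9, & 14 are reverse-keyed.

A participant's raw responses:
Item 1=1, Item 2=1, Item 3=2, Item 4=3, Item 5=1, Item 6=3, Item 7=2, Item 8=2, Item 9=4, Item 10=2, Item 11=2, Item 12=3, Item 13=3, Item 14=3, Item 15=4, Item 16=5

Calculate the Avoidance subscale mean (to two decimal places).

Avoidance items: 1, 4, 6, 8, 9, 10, 16.
Of these, items 1, 4, 6, 8, & 9 are reverse-keyed; reversed = (1+5) − raw = 6 − raw.
  item 1: 6 − 1 = 5
  item 4: 6 − 3 = 3
  item 6: 6 − 3 = 3
  item 8: 6 − 2 = 4
  item 9: 6 − 4 = 2
  item 10: 2
  item 16: 5
Sum = 5 + 3 + 3 + 4 + 2 + 2 + 5 = 24
Mean = 24 / 7 = 3.43

3.43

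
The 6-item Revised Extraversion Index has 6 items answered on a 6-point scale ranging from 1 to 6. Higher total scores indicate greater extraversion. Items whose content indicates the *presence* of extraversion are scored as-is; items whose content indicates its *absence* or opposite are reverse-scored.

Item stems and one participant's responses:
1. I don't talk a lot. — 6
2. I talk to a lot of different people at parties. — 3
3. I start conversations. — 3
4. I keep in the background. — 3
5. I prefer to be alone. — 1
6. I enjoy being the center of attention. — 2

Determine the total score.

19

Items 1, 4, 5 describe the absence/opposite of extraversion → reverse-score.
on a 1–6 scale, reversed = 7 − raw.
  item 1: 7 − 6 = 1
  item 2: 3
  item 3: 3
  item 4: 7 − 3 = 4
  item 5: 7 − 1 = 6
  item 6: 2
Total = 1 + 3 + 3 + 4 + 6 + 2 = 19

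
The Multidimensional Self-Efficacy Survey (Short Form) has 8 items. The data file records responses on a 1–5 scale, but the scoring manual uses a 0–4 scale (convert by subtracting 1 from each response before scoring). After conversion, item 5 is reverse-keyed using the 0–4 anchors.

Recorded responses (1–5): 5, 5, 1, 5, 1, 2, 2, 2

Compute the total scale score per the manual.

Convert to 0–4: 4, 4, 0, 4, 0, 1, 1, 1
Reverse-coded (on a 0–4 scale, reversed = 4 − raw):
  item 5: 4 − 0 = 4
Scored: 4, 4, 0, 4, 4, 1, 1, 1
Total = 19

19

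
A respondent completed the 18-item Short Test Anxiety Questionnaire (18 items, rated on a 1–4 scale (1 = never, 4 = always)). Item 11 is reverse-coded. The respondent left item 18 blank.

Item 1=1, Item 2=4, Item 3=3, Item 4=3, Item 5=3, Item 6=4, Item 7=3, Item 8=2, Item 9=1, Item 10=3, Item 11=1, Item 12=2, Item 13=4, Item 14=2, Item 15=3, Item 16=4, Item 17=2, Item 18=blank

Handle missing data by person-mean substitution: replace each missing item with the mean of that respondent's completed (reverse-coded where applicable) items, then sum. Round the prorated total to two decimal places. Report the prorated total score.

Reverse-coded (reverse-coded value = 5 − response):
  item 11: 5 − 1 = 4
Completed scored items (17 of 18): 1, 4, 3, 3, 3, 4, 3, 2, 1, 3, 4, 2, 4, 2, 3, 4, 2; sum = 48.
Person mean = 48 / 17 ≈ 2.8235
Prorated total = (48 / 17) × 18 = 50.82 (to 2 dp)

50.82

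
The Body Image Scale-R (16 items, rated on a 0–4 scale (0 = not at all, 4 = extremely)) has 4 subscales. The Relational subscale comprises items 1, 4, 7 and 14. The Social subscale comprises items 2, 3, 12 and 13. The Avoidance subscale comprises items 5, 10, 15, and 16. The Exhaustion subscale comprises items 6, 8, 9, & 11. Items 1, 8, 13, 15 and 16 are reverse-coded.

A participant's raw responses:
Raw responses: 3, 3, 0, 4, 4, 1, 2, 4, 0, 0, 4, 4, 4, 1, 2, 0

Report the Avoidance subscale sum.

10

Avoidance items: 5, 10, 15, 16.
Of these, items 15 and 16 are reverse-coded; reverse-coded value = 4 − response.
  item 5: 4
  item 10: 0
  item 15: 4 − 2 = 2
  item 16: 4 − 0 = 4
Sum = 4 + 0 + 2 + 4 = 10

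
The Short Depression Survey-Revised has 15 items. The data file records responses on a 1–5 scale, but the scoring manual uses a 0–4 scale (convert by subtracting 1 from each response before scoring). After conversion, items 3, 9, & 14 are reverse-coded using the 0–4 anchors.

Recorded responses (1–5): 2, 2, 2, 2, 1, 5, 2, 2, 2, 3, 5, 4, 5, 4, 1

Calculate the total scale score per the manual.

Convert to 0–4: 1, 1, 1, 1, 0, 4, 1, 1, 1, 2, 4, 3, 4, 3, 0
Reverse-coded (reversed = (0+4) − raw = 4 − raw):
  item 3: 4 − 1 = 3
  item 9: 4 − 1 = 3
  item 14: 4 − 3 = 1
Scored: 1, 1, 3, 1, 0, 4, 1, 1, 3, 2, 4, 3, 4, 1, 0
Total = 29

29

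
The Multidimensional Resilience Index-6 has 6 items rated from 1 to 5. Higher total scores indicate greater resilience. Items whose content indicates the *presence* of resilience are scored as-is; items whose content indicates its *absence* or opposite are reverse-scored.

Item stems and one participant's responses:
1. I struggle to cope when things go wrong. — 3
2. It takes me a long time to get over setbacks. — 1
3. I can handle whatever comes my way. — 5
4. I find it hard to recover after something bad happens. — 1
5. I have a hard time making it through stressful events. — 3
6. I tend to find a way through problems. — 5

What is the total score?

Items 1, 2, 4, 5 describe the absence/opposite of resilience → reverse-score.
reverse-coded value = 6 − response.
  item 1: 6 − 3 = 3
  item 2: 6 − 1 = 5
  item 3: 5
  item 4: 6 − 1 = 5
  item 5: 6 − 3 = 3
  item 6: 5
Total = 3 + 5 + 5 + 5 + 3 + 5 = 26

26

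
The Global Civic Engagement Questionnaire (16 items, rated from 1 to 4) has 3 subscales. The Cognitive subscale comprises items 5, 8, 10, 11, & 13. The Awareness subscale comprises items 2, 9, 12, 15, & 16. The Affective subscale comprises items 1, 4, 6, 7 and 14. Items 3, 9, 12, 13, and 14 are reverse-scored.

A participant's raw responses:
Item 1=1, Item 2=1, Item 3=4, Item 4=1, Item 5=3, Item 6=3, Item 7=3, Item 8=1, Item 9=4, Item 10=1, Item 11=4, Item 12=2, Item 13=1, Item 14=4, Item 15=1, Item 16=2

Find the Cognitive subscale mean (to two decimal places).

2.60

Cognitive items: 5, 8, 10, 11, 13.
Of these, item 13 is reverse-scored; reversed = (1+4) − raw = 5 − raw.
  item 5: 3
  item 8: 1
  item 10: 1
  item 11: 4
  item 13: 5 − 1 = 4
Sum = 3 + 1 + 1 + 4 + 4 = 13
Mean = 13 / 5 = 2.60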